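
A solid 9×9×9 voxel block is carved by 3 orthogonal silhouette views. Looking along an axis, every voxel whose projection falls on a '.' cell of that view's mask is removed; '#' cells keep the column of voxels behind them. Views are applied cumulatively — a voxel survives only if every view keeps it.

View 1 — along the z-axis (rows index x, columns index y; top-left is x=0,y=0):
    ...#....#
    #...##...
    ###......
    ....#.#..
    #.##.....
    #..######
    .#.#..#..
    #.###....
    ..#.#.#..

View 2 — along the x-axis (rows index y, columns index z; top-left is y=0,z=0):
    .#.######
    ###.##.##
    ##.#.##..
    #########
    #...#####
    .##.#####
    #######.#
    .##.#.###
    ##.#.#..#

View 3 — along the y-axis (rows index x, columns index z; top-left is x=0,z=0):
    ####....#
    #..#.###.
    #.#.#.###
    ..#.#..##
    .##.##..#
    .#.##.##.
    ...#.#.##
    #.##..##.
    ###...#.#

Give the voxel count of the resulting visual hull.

|visual hull| = 110

full grid |V| = 729
[1] z-view keeps 30 columns → grid now 270
[2] x-view keeps 60 columns → grid now 206
[3] y-view keeps 44 columns → grid now 110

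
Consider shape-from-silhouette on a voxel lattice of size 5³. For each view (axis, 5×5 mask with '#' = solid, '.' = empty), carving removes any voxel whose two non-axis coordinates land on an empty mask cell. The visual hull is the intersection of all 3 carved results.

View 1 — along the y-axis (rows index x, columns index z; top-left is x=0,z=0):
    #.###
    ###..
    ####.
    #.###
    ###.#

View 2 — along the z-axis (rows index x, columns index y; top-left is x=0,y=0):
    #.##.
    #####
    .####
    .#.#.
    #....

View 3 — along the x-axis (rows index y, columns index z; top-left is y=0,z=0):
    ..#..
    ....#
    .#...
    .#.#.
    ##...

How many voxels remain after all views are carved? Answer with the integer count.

start: 5×5×5 = 125 voxels
step 1: project along y, AND mask (19/25) → |grid| = 95
step 2: project along z, AND mask (15/25) → |grid| = 55
step 3: project along x, AND mask (7/25) → |grid| = 15

voxel count = 15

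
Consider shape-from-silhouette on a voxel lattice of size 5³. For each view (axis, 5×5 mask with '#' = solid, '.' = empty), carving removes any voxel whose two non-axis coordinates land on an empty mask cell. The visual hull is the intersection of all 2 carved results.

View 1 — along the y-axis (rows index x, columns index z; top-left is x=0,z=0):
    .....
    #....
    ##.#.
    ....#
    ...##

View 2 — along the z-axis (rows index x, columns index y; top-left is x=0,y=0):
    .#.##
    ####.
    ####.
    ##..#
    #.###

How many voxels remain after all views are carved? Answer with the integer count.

initial block: 5^3 = 125
  1. axis=1 (XZ plane), |mask|=7  ⇒  voxels=35
  2. axis=2 (XY plane), |mask|=18  ⇒  voxels=27

27 voxels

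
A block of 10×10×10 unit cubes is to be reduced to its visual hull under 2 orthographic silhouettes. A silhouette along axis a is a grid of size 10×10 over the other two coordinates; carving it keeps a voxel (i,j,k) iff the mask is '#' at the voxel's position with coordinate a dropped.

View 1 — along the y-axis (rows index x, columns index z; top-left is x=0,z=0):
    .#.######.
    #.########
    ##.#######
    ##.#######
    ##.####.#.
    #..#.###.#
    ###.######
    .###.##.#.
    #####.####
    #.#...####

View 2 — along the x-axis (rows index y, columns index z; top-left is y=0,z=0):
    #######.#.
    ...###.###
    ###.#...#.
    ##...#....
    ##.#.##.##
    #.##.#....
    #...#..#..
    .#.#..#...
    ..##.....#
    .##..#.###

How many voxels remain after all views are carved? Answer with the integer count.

366 voxels

start: 10×10×10 = 1000 voxels
step 1: project along y, AND mask (77/100) → |grid| = 770
step 2: project along x, AND mask (48/100) → |grid| = 366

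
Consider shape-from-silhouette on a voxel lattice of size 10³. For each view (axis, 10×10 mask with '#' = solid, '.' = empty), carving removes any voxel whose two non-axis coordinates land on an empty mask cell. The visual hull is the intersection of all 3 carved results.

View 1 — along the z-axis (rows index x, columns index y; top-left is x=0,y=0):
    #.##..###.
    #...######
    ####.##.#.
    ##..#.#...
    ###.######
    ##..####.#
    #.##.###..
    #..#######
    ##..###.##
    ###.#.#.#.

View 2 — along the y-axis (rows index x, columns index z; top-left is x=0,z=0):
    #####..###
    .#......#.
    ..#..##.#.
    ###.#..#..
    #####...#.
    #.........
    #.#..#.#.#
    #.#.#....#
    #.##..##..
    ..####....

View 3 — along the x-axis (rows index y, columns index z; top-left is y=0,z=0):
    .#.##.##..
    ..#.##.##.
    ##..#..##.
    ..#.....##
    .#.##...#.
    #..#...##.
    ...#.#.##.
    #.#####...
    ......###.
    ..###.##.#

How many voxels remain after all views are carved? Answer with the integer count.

before carving: 1000 voxels (10×10×10)
V1 z: intersect with XY mask (67 set) -- 670 left
V2 y: intersect with XZ mask (44 set) -- 292 left
V3 x: intersect with YZ mask (45 set) -- 127 left

voxel count = 127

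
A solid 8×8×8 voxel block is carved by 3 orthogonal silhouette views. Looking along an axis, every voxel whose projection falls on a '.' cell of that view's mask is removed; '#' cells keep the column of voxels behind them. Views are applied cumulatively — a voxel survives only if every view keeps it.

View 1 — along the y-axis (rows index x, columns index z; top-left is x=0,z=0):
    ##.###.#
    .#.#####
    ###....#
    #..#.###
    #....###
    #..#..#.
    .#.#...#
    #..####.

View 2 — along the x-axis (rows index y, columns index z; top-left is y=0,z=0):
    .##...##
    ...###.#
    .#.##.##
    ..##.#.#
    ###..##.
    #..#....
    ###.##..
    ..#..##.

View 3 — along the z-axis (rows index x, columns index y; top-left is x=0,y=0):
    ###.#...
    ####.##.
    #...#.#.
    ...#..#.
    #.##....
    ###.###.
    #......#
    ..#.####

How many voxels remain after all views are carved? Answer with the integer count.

voxel count = 76

start: 8×8×8 = 512 voxels
V1 y: intersect with XZ mask (36 set) -- 288 left
V2 x: intersect with YZ mask (32 set) -- 141 left
V3 z: intersect with XY mask (31 set) -- 76 left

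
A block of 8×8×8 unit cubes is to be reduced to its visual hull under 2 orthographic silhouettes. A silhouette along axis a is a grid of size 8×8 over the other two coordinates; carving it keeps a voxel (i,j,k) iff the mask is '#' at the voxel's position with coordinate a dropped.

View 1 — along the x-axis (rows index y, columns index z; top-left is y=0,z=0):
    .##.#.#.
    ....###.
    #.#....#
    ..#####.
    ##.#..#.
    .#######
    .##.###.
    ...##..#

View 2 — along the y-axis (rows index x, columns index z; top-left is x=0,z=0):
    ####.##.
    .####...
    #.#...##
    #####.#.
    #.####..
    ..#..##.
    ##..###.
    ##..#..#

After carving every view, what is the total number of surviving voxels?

voxel count = 160

start: 8×8×8 = 512 voxels
after view 1 [x-axis, 34 of 64 cells solid] → remaining = 272
after view 2 [y-axis, 37 of 64 cells solid] → remaining = 160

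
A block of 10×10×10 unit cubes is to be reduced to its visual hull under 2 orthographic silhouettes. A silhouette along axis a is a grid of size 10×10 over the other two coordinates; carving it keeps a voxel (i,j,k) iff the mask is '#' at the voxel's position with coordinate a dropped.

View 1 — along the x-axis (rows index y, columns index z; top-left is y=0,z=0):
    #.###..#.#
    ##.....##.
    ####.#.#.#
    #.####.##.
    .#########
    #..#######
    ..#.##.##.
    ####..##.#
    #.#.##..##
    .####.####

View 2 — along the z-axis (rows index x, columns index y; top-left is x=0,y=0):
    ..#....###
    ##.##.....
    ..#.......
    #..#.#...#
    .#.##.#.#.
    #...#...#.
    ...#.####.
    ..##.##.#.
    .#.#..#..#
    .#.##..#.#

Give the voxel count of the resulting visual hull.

remaining voxels: 267

start: 10×10×10 = 1000 voxels
[1] x-view keeps 67 columns → grid now 670
[2] z-view keeps 40 columns → grid now 267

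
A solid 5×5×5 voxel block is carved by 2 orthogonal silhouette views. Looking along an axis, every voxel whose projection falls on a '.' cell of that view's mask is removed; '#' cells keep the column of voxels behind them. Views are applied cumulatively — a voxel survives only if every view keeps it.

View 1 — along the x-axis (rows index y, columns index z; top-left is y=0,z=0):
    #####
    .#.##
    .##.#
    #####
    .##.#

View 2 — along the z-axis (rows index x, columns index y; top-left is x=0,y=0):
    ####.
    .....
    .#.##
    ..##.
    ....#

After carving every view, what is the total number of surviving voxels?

before carving: 125 voxels (5×5×5)
carve view 1 (along x, YZ-mask fill 19/25): 95 voxels remain
carve view 2 (along z, XY-mask fill 10/25): 38 voxels remain

|visual hull| = 38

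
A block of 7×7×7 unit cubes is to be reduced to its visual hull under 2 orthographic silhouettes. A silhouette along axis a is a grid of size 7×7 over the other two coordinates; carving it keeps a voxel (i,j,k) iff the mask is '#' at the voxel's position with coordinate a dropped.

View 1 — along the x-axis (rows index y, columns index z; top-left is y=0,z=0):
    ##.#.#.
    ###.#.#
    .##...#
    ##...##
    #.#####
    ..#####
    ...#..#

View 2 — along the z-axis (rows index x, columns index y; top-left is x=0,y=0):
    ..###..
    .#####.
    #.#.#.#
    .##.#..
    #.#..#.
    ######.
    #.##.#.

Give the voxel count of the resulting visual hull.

before carving: 343 voxels (7×7×7)
step 1: project along x, AND mask (29/49) → |grid| = 203
step 2: project along z, AND mask (28/49) → |grid| = 120

remaining voxels: 120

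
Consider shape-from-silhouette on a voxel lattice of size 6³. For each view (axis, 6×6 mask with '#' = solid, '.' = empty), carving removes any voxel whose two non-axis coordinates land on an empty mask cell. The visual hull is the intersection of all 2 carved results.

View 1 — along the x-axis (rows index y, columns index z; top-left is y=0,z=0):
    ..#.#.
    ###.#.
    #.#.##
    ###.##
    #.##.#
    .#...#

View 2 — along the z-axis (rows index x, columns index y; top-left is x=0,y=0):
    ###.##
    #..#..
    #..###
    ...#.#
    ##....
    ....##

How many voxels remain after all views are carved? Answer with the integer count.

55 voxels

before carving: 216 voxels (6×6×6)
  1. axis=0 (YZ plane), |mask|=21  ⇒  voxels=126
  2. axis=2 (XY plane), |mask|=17  ⇒  voxels=55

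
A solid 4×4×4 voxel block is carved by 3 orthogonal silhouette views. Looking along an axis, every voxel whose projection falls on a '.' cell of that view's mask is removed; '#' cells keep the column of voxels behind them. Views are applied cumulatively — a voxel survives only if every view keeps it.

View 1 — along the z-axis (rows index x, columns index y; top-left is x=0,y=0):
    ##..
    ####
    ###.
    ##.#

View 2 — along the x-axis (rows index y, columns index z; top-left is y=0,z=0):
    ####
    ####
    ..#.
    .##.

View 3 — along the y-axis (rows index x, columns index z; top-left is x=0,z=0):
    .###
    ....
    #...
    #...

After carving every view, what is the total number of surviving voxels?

10 voxels

full grid |V| = 64
[1] z-view keeps 12 columns → grid now 48
[2] x-view keeps 11 columns → grid now 38
[3] y-view keeps 5 columns → grid now 10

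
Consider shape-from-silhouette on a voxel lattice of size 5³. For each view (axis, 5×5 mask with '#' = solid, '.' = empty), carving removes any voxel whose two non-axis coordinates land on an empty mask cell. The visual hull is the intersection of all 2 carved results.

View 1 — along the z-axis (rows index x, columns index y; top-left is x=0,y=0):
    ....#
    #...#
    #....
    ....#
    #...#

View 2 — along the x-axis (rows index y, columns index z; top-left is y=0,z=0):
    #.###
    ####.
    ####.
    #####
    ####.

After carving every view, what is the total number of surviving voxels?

remaining voxels: 28

initial block: 5^3 = 125
step 1: project along z, AND mask (7/25) → |grid| = 35
step 2: project along x, AND mask (21/25) → |grid| = 28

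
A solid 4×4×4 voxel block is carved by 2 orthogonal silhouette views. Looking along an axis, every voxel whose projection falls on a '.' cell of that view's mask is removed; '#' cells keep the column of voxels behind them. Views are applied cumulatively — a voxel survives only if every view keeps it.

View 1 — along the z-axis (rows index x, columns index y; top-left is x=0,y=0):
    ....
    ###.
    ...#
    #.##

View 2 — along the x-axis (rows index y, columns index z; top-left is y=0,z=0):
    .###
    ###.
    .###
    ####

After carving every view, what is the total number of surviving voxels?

remaining voxels: 23

full grid |V| = 64
step 1: project along z, AND mask (7/16) → |grid| = 28
step 2: project along x, AND mask (13/16) → |grid| = 23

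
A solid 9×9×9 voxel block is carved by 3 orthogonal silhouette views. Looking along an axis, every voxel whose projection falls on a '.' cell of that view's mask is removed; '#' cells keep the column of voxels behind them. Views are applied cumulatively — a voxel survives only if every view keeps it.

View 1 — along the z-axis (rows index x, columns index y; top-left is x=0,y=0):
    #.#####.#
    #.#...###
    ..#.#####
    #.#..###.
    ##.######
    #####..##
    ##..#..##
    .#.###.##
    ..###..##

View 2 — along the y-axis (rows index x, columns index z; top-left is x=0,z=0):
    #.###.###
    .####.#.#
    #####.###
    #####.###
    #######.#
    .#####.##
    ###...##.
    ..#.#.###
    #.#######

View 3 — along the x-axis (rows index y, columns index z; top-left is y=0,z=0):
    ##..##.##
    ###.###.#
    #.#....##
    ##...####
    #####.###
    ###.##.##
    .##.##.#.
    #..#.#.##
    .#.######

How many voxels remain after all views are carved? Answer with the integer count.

voxel count = 245

initial block: 9^3 = 729
V1 z: intersect with XY mask (54 set) -- 486 left
V2 y: intersect with XZ mask (62 set) -- 375 left
V3 x: intersect with YZ mask (55 set) -- 245 left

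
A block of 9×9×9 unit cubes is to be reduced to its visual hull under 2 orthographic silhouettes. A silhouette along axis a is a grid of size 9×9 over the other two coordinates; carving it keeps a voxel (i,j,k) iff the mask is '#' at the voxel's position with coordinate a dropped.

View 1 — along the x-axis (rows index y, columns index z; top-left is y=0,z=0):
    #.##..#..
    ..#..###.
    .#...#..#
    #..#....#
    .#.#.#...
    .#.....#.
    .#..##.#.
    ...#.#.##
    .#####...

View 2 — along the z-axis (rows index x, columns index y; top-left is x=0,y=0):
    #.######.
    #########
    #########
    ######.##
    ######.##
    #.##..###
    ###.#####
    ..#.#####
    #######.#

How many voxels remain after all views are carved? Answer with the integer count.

before carving: 729 voxels (9×9×9)
carve view 1 (along x, YZ-mask fill 32/81): 288 voxels remain
carve view 2 (along z, XY-mask fill 69/81): 244 voxels remain

244 voxels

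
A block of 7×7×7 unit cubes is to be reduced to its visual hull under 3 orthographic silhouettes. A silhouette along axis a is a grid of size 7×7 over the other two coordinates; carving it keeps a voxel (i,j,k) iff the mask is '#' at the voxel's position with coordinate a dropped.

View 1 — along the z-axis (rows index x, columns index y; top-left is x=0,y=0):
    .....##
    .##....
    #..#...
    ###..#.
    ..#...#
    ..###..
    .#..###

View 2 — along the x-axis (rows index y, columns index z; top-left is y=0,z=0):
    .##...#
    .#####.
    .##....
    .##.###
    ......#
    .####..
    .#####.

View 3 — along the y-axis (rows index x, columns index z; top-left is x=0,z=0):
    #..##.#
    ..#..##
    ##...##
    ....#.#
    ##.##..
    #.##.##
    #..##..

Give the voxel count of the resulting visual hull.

voxel count = 30

start: 7×7×7 = 343 voxels
carve view 1 (along z, XY-mask fill 19/49): 133 voxels remain
carve view 2 (along x, YZ-mask fill 25/49): 68 voxels remain
carve view 3 (along y, XZ-mask fill 25/49): 30 voxels remain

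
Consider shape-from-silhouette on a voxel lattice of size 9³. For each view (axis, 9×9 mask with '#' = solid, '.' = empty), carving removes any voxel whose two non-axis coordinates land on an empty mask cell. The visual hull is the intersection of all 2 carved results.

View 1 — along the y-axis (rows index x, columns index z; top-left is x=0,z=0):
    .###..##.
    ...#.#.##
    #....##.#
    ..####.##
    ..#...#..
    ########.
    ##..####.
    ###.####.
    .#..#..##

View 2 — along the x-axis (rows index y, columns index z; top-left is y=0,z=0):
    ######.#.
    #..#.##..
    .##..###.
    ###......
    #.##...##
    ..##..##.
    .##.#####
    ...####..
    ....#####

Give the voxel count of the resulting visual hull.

voxel count = 232

start: 9×9×9 = 729 voxels
V1 y: intersect with XZ mask (46 set) -- 414 left
V2 x: intersect with YZ mask (44 set) -- 232 left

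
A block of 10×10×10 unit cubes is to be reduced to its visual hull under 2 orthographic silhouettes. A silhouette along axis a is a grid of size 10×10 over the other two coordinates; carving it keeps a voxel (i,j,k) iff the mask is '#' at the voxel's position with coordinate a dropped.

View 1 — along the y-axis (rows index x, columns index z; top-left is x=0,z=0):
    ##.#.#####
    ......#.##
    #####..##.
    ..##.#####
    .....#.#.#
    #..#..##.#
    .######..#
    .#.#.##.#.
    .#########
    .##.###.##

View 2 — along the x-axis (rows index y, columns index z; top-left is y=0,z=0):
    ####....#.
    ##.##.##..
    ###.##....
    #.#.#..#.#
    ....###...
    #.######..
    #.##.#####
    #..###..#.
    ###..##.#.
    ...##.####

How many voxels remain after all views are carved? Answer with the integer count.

voxel count = 327

full grid |V| = 1000
step 1: project along y, AND mask (61/100) → |grid| = 610
step 2: project along x, AND mask (56/100) → |grid| = 327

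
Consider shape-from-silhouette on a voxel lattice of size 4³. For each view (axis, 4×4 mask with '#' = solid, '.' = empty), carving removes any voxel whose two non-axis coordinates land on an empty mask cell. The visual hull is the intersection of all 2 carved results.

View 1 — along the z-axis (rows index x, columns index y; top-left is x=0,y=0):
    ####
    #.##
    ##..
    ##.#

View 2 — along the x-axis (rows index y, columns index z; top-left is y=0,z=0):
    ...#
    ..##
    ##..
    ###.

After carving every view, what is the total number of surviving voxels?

|visual hull| = 23

initial block: 4^3 = 64
step 1: project along z, AND mask (12/16) → |grid| = 48
step 2: project along x, AND mask (8/16) → |grid| = 23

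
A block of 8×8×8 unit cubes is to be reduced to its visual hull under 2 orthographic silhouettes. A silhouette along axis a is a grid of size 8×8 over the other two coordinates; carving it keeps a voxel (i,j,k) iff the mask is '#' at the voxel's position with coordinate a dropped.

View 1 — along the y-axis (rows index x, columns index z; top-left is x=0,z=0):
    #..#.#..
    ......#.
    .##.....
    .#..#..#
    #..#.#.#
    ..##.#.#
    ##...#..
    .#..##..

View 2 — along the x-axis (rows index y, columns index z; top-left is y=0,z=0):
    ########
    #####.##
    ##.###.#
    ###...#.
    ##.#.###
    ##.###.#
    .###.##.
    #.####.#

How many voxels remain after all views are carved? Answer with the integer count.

start: 8×8×8 = 512 voxels
V1 y: intersect with XZ mask (23 set) -- 184 left
V2 x: intersect with YZ mask (48 set) -- 143 left

|visual hull| = 143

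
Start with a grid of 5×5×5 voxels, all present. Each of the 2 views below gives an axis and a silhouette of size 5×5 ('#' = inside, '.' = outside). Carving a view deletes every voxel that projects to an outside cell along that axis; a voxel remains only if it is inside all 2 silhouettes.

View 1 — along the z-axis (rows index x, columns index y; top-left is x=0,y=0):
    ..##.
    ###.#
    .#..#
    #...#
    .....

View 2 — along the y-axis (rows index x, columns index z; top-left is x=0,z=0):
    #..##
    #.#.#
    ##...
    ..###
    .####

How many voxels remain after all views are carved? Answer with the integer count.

full grid |V| = 125
V1 z: intersect with XY mask (10 set) -- 50 left
V2 y: intersect with XZ mask (15 set) -- 28 left

|visual hull| = 28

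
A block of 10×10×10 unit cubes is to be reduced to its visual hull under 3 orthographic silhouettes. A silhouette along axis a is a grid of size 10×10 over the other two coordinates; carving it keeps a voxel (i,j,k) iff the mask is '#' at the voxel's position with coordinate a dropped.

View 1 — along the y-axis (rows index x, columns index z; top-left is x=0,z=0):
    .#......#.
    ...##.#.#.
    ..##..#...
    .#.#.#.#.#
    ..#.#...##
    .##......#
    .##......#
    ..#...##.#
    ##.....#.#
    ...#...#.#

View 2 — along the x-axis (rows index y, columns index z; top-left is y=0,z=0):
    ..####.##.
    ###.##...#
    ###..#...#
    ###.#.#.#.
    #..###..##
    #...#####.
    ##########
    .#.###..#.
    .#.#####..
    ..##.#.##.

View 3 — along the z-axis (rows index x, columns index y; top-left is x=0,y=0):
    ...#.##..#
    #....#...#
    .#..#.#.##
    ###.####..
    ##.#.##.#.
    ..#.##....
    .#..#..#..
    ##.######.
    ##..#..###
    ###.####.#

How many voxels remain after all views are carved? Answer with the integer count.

108 voxels

full grid |V| = 1000
carve view 1 (along y, XZ-mask fill 35/100): 350 voxels remain
carve view 2 (along x, YZ-mask fill 61/100): 196 voxels remain
carve view 3 (along z, XY-mask fill 53/100): 108 voxels remain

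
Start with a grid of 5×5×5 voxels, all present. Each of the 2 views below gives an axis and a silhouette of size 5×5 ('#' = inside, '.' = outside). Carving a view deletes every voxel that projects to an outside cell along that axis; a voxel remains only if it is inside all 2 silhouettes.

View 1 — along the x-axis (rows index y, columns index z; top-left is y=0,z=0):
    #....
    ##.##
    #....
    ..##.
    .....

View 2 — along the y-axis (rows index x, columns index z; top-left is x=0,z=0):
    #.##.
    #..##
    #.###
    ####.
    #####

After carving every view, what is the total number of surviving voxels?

before carving: 125 voxels (5×5×5)
  1. axis=0 (YZ plane), |mask|=8  ⇒  voxels=40
  2. axis=1 (XZ plane), |mask|=19  ⇒  voxels=34

voxel count = 34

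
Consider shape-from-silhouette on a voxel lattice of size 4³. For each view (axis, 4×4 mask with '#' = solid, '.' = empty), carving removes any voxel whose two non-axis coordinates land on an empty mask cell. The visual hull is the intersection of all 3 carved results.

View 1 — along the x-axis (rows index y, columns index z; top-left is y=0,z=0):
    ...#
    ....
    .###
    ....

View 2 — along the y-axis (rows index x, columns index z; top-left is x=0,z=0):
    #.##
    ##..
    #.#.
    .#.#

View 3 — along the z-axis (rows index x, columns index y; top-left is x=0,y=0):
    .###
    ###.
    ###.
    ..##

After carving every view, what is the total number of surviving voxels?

6 voxels

full grid |V| = 64
  1. axis=0 (YZ plane), |mask|=4  ⇒  voxels=16
  2. axis=1 (XZ plane), |mask|=9  ⇒  voxels=8
  3. axis=2 (XY plane), |mask|=11  ⇒  voxels=6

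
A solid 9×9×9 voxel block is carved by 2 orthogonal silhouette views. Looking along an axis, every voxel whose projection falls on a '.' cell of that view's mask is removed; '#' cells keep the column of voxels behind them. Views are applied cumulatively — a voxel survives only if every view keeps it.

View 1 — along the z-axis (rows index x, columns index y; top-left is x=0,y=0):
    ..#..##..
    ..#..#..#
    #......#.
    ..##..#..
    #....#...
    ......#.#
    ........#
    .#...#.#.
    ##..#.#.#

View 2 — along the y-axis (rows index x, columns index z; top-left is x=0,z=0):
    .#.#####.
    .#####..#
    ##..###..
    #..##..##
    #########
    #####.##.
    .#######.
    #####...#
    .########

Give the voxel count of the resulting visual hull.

158 voxels

full grid |V| = 729
step 1: project along z, AND mask (24/81) → |grid| = 216
step 2: project along y, AND mask (59/81) → |grid| = 158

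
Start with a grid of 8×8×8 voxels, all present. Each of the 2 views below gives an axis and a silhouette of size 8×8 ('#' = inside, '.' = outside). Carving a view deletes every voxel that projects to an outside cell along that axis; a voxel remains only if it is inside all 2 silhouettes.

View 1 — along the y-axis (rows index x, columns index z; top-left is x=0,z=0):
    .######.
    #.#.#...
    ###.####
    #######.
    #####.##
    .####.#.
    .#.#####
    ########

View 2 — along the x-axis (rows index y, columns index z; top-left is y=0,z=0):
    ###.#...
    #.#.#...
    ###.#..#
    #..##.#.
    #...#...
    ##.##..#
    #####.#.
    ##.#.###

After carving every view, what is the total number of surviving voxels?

full grid |V| = 512
V1 y: intersect with XZ mask (49 set) -- 392 left
V2 x: intersect with YZ mask (35 set) -- 221 left

|visual hull| = 221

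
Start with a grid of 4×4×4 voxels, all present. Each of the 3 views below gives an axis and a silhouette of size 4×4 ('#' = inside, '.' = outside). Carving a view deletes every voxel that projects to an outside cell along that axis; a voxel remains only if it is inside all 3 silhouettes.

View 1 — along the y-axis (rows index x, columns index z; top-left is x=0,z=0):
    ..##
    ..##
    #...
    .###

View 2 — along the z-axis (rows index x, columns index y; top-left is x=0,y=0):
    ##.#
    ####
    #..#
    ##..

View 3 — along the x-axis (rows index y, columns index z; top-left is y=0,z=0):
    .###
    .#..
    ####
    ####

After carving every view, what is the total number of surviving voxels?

initial block: 4^3 = 64
after view 1 [y-axis, 8 of 16 cells solid] → remaining = 32
after view 2 [z-axis, 11 of 16 cells solid] → remaining = 22
after view 3 [x-axis, 12 of 16 cells solid] → remaining = 15

remaining voxels: 15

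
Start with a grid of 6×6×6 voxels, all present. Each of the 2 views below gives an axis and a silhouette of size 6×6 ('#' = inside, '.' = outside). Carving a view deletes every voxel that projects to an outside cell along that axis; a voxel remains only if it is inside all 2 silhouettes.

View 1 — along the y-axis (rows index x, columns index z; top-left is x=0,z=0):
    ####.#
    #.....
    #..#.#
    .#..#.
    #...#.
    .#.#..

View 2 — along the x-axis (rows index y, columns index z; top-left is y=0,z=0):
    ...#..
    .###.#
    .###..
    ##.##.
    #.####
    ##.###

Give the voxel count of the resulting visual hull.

start: 6×6×6 = 216 voxels
  1. axis=1 (XZ plane), |mask|=15  ⇒  voxels=90
  2. axis=0 (YZ plane), |mask|=22  ⇒  voxels=57

voxel count = 57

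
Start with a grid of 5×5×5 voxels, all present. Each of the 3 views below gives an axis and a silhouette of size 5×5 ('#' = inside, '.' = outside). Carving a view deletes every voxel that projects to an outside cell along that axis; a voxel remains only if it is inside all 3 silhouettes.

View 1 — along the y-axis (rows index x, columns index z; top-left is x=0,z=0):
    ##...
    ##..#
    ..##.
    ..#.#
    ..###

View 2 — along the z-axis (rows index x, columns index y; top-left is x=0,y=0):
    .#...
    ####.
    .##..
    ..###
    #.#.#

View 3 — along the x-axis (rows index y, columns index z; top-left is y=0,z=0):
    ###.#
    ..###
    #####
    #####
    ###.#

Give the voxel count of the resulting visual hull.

start: 5×5×5 = 125 voxels
step 1: project along y, AND mask (12/25) → |grid| = 60
step 2: project along z, AND mask (13/25) → |grid| = 33
step 3: project along x, AND mask (21/25) → |grid| = 27

27 voxels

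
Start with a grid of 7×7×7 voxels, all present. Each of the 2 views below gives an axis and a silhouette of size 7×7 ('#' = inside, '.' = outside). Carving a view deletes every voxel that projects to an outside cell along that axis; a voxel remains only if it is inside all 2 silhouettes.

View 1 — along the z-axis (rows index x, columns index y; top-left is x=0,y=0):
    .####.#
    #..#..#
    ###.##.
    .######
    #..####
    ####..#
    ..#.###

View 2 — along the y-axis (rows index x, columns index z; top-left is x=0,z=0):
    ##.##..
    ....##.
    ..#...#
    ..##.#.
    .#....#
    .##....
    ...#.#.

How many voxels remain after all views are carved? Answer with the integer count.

start: 7×7×7 = 343 voxels
after view 1 [z-axis, 33 of 49 cells solid] → remaining = 231
after view 2 [y-axis, 17 of 49 cells solid] → remaining = 82

remaining voxels: 82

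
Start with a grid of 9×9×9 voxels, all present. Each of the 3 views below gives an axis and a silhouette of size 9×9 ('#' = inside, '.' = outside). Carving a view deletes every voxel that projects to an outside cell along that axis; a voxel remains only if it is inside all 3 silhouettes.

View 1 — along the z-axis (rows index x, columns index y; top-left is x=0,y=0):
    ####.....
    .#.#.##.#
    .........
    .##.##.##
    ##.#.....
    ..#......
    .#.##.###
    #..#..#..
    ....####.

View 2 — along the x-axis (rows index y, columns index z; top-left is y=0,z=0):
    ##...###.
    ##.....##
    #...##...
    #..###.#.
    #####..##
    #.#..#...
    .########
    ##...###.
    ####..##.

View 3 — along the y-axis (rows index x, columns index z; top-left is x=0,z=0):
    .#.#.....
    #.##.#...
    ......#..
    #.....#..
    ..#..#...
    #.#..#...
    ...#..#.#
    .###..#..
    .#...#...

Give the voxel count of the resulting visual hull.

start: 9×9×9 = 729 voxels
V1 z: intersect with XY mask (32 set) -- 288 left
V2 x: intersect with YZ mask (46 set) -- 164 left
V3 y: intersect with XZ mask (23 set) -- 51 left

51 voxels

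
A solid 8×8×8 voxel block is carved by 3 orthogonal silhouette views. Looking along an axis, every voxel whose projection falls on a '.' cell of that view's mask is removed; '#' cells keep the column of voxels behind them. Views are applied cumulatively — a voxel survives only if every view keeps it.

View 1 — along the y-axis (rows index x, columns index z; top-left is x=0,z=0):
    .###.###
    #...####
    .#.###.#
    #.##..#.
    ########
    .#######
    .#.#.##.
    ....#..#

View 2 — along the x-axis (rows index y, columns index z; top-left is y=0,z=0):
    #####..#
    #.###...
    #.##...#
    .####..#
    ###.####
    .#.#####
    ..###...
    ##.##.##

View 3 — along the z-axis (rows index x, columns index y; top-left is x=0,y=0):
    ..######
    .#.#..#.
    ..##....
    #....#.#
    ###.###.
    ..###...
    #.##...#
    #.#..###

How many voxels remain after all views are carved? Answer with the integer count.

102 voxels

full grid |V| = 512
carve view 1 (along y, XZ-mask fill 41/64): 328 voxels remain
carve view 2 (along x, YZ-mask fill 41/64): 207 voxels remain
carve view 3 (along z, XY-mask fill 32/64): 102 voxels remain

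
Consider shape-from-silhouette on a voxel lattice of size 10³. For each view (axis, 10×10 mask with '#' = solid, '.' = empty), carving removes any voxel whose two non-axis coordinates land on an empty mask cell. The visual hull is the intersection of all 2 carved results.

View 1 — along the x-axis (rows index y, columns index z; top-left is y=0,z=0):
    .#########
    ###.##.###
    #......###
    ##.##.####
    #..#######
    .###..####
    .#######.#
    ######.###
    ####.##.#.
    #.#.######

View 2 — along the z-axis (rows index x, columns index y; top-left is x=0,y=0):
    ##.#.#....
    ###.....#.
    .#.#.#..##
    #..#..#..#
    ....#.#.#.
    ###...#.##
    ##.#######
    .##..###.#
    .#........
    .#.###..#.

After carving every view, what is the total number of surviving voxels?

voxel count = 360

initial block: 10^3 = 1000
step 1: project along x, AND mask (76/100) → |grid| = 760
step 2: project along z, AND mask (47/100) → |grid| = 360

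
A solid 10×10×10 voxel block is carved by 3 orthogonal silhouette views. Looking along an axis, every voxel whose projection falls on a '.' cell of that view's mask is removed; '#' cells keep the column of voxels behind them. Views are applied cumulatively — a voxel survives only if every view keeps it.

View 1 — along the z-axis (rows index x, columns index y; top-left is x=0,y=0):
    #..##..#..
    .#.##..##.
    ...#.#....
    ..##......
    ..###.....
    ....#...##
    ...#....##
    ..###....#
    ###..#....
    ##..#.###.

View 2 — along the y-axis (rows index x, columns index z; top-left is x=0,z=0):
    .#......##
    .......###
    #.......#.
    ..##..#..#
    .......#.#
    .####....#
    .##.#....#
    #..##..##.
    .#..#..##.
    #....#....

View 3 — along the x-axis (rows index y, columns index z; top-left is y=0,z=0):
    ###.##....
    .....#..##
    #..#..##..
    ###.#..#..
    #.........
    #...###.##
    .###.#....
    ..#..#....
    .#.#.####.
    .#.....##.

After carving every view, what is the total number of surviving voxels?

initial block: 10^3 = 1000
step 1: project along z, AND mask (36/100) → |grid| = 360
step 2: project along y, AND mask (34/100) → |grid| = 120
step 3: project along x, AND mask (39/100) → |grid| = 45

remaining voxels: 45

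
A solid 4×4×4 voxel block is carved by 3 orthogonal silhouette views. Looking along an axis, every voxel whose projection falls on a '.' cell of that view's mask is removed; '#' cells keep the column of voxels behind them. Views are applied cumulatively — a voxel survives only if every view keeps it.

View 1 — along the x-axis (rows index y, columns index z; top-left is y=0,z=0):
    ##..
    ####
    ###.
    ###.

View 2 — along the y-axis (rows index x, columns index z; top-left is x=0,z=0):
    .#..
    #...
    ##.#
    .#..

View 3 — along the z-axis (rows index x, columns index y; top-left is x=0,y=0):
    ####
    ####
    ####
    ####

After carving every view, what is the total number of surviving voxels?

full grid |V| = 64
step 1: project along x, AND mask (12/16) → |grid| = 48
step 2: project along y, AND mask (6/16) → |grid| = 21
step 3: project along z, AND mask (16/16) → |grid| = 21

21 voxels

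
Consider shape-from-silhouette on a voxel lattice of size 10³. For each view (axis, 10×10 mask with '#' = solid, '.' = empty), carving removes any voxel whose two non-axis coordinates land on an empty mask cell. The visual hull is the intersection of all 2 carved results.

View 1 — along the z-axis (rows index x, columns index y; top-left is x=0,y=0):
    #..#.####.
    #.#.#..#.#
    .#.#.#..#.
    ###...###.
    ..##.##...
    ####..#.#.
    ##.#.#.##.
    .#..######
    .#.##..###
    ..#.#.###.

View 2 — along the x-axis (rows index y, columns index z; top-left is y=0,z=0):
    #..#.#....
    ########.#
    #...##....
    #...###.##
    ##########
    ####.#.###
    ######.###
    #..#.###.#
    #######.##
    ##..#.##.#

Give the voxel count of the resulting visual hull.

voxel count = 386

initial block: 10^3 = 1000
step 1: project along z, AND mask (55/100) → |grid| = 550
step 2: project along x, AND mask (69/100) → |grid| = 386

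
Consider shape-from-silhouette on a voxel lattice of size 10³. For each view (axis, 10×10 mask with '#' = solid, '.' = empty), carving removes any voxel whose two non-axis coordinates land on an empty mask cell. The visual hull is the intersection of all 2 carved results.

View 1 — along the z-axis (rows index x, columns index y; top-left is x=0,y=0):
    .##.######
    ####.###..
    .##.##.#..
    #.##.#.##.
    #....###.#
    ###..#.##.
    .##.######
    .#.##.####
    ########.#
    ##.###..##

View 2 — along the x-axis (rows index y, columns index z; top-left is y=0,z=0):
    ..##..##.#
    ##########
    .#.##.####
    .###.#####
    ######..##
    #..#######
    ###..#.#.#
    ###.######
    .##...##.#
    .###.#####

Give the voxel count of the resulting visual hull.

|visual hull| = 514

start: 10×10×10 = 1000 voxels
step 1: project along z, AND mask (68/100) → |grid| = 680
step 2: project along x, AND mask (74/100) → |grid| = 514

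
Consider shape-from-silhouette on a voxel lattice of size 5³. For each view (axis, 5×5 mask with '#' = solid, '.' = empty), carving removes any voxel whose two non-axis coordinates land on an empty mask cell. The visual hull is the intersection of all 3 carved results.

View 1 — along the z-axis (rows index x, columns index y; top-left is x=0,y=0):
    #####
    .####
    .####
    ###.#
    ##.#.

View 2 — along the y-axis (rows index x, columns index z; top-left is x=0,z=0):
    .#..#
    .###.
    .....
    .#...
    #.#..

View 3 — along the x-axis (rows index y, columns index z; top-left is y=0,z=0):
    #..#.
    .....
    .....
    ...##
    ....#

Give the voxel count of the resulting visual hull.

remaining voxels: 4

start: 5×5×5 = 125 voxels
  1. axis=2 (XY plane), |mask|=20  ⇒  voxels=100
  2. axis=1 (XZ plane), |mask|=8  ⇒  voxels=32
  3. axis=0 (YZ plane), |mask|=5  ⇒  voxels=4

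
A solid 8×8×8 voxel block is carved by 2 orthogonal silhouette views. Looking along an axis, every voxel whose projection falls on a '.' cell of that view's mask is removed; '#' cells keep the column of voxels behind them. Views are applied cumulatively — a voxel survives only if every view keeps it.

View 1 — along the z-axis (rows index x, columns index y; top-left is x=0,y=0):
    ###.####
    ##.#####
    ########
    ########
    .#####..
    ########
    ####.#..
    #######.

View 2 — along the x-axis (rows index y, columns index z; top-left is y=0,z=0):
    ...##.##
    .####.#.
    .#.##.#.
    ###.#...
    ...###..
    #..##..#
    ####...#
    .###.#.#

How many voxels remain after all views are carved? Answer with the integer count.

full grid |V| = 512
  1. axis=2 (XY plane), |mask|=55  ⇒  voxels=440
  2. axis=0 (YZ plane), |mask|=34  ⇒  voxels=232

remaining voxels: 232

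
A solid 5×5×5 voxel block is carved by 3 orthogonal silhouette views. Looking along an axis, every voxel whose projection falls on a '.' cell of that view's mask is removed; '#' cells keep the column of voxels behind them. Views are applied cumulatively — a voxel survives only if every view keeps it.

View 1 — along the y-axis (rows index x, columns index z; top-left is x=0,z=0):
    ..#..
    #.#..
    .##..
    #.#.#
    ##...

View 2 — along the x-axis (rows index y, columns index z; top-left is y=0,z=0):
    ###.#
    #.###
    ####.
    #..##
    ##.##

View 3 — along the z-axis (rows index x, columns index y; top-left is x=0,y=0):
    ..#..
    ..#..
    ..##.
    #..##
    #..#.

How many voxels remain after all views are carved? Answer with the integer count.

remaining voxels: 15

before carving: 125 voxels (5×5×5)
  1. axis=1 (XZ plane), |mask|=10  ⇒  voxels=50
  2. axis=0 (YZ plane), |mask|=19  ⇒  voxels=37
  3. axis=2 (XY plane), |mask|=9  ⇒  voxels=15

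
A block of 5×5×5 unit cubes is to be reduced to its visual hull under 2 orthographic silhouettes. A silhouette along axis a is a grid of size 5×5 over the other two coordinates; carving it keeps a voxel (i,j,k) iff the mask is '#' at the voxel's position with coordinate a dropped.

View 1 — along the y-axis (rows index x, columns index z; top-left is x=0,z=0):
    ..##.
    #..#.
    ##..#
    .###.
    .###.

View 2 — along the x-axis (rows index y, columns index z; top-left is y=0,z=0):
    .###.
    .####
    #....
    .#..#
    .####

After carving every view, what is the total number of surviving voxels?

start: 5×5×5 = 125 voxels
  1. axis=1 (XZ plane), |mask|=13  ⇒  voxels=65
  2. axis=0 (YZ plane), |mask|=14  ⇒  voxels=38

voxel count = 38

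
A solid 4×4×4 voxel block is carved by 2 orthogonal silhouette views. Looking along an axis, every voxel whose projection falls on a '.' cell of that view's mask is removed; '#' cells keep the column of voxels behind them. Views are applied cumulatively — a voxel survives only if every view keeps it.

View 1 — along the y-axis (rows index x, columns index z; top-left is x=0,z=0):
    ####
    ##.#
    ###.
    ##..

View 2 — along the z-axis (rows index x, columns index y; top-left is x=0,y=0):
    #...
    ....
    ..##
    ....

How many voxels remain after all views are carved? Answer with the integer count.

full grid |V| = 64
carve view 1 (along y, XZ-mask fill 12/16): 48 voxels remain
carve view 2 (along z, XY-mask fill 3/16): 10 voxels remain

|visual hull| = 10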